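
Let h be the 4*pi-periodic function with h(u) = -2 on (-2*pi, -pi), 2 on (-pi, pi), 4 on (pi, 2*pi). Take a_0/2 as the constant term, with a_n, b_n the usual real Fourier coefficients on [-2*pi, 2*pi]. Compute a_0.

3

a_0 = (1/(2*pi)) ∫_{-2*pi}^{2*pi} h(u) du = (1/(2*pi)) · (6*pi) = 3.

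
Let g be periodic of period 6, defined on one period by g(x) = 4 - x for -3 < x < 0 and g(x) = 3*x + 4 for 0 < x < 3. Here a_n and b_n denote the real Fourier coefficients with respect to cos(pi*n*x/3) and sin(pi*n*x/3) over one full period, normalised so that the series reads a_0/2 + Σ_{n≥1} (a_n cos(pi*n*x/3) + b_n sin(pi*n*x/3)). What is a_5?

-24/(25*pi**2)

a_5 = 1/3 ∫_{-3}^{3} g(x) cos(5*pi*x/3) dx.
Split the integral at the breakpoints.
Integrating by parts (boundary term plus one more integral), an antiderivative of (4 - x) cos(5*pi*x/3) is -3*x*sin(5*pi*x/3)/(5*pi) + 12*sin(5*pi*x/3)/(5*pi) - 9*cos(5*pi*x/3)/(25*pi**2); evaluating from -3 to 0: ∫_{-3}^{0} (4 - x) cos(5*pi*x/3) dx = (-9/(25*pi**2)) - (9/(25*pi**2)) = -18/(25*pi**2).
Integrating by parts (boundary term plus one more integral), an antiderivative of (3*x + 4) cos(5*pi*x/3) is 9*x*sin(5*pi*x/3)/(5*pi) + 12*sin(5*pi*x/3)/(5*pi) + 27*cos(5*pi*x/3)/(25*pi**2); evaluating from 0 to 3: ∫_{0}^{3} (3*x + 4) cos(5*pi*x/3) dx = (-27/(25*pi**2)) - (27/(25*pi**2)) = -54/(25*pi**2).
Summing the pieces and multiplying by (1/3) gives a_5 = -24/(25*pi**2).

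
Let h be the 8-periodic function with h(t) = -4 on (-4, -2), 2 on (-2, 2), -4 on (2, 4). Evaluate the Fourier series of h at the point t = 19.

-4

t = 19 differs from t = 3 by 2 full period(s), and the series is 8-periodic.
h is continuous at t = 3 with value -4, so the series converges to -4 there.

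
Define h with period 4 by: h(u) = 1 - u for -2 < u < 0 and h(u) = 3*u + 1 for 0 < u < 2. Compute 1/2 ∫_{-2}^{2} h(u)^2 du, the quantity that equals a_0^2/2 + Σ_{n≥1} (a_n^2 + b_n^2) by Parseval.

1/2 ∫_{-2}^{2} h(u)^2 du = 1/2 · (140/3) = 70/3.

70/3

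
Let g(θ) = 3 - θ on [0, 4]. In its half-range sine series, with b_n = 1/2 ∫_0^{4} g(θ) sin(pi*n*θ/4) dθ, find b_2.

b_2 = 1/2 ∫_0^{4} (3 - θ) sin(pi*θ/2) dθ.
Integrating by parts (boundary term plus one more integral), an antiderivative of (3 - θ) sin(pi*θ/2) is 2*θ*cos(pi*θ/2)/pi - 4*sin(pi*θ/2)/pi**2 - 6*cos(pi*θ/2)/pi; evaluating from 0 to 4: ∫_{0}^{4} (3 - θ) sin(pi*θ/2) dθ = (2/pi) - (-6/pi) = 8/pi.
Hence b_2 = (1/2)·(8/pi) = 4/pi.

4/pi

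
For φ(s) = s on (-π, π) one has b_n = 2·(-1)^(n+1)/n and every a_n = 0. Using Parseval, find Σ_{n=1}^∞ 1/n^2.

pi**2/6

Parseval: Σ b_n^2 = (1/π) ∫_{-π}^{π} φ(s)^2 ds = 2*pi**2/3.
Σ b_n^2 = Σ 4/n^2, so Σ 1/n^2 = (2*pi**2/3)/4 = pi**2/6.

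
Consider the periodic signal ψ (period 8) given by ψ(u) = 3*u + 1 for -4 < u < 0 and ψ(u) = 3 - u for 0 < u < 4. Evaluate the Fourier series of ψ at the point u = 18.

1

u = 18 differs from u = 2 by 2 full period(s), and the series is 8-periodic.
ψ is continuous at u = 2 with value 1, so the series converges to 1 there.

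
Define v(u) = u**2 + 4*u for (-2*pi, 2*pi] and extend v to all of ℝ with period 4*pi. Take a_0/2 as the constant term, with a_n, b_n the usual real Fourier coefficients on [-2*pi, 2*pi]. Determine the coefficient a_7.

-16/49

a_7 = (1/(2*pi)) ∫_{-2*pi}^{2*pi} v(u) cos(7*u/2) du.
Integrating by parts twice (tabular method), an antiderivative of (u**2 + 4*u) cos(7*u/2) is 2*u**2*sin(7*u/2)/7 + 8*u*sin(7*u/2)/7 + 8*u*cos(7*u/2)/49 - 16*sin(7*u/2)/343 + 16*cos(7*u/2)/49; evaluating from -2*pi to 2*pi: ∫_{-2*pi}^{2*pi} (u**2 + 4*u) cos(7*u/2) du = (-16*pi/49 - 16/49) - (-16/49 + 16*pi/49) = -32*pi/49.
Hence a_7 = (1/(2*pi))·(-32*pi/49) = -16/49.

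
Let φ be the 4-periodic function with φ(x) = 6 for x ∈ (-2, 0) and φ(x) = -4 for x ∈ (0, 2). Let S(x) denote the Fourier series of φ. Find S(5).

-4

x = 5 differs from x = 1 by 1 full period(s), and the series is 4-periodic.
φ is continuous at x = 1 with value -4, so the series converges to -4 there.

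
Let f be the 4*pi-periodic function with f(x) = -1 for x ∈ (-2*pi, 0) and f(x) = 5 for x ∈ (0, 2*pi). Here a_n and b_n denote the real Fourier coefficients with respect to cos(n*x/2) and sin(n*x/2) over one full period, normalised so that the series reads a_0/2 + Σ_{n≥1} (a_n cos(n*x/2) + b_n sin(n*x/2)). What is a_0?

4

a_0 = (1/(2*pi)) ∫_{-2*pi}^{2*pi} f(x) dx = (1/(2*pi)) · (8*pi) = 4.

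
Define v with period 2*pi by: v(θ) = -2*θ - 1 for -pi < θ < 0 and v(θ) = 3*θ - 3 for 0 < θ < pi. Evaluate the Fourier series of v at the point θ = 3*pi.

-2 + 5*pi/2

θ = 3*pi differs from θ = pi by 1 full period(s), and the series is 2*pi-periodic.
At θ = pi the one-sided limits are v(pi^-) = -3 + 3*pi and v(pi^+) = -1 + 2*pi.
By Dirichlet's theorem the series converges to their average, [(-3 + 3*pi) + (-1 + 2*pi)]/2 = -2 + 5*pi/2.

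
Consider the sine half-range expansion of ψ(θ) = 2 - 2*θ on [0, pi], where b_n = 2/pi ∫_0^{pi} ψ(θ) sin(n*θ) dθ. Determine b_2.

2

b_2 = 2/pi ∫_0^{pi} (2 - 2*θ) sin(2*θ) dθ.
Integrating by parts (boundary term plus one more integral), an antiderivative of (2 - 2*θ) sin(2*θ) is θ*cos(2*θ) - sin(2*θ)/2 - cos(2*θ); evaluating from 0 to pi: ∫_{0}^{pi} (2 - 2*θ) sin(2*θ) dθ = (-1 + pi) - (-1) = pi.
Hence b_2 = (2/pi)·(pi) = 2.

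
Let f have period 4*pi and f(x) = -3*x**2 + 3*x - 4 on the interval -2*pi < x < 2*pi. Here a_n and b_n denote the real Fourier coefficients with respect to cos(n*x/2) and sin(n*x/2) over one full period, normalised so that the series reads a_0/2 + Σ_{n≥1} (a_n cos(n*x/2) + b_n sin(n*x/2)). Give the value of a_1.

a_1 = (1/(2*pi)) ∫_{-2*pi}^{2*pi} f(x) cos(x/2) dx.
Integrating by parts twice (tabular method), an antiderivative of (-3*x**2 + 3*x - 4) cos(x/2) is -6*x**2*sin(x/2) + 6*x*sin(x/2) - 24*x*cos(x/2) + 40*sin(x/2) + 12*cos(x/2); evaluating from -2*pi to 2*pi: ∫_{-2*pi}^{2*pi} (-3*x**2 + 3*x - 4) cos(x/2) dx = (-12 + 48*pi) - (-48*pi - 12) = 96*pi.
Hence a_1 = (1/(2*pi))·(96*pi) = 48.

48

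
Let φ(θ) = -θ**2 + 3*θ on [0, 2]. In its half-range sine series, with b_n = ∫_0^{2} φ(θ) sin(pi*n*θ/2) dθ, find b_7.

4*(8 + 49*pi**2)/(343*pi**3)

b_7 = ∫_0^{2} (-θ**2 + 3*θ) sin(7*pi*θ/2) dθ.
Integrating by parts twice (tabular method), an antiderivative of (-θ**2 + 3*θ) sin(7*pi*θ/2) is 2*θ**2*cos(7*pi*θ/2)/(7*pi) - 8*θ*sin(7*pi*θ/2)/(49*pi**2) - 6*θ*cos(7*pi*θ/2)/(7*pi) + 12*sin(7*pi*θ/2)/(49*pi**2) - 16*cos(7*pi*θ/2)/(343*pi**3); evaluating from 0 to 2: ∫_{0}^{2} (-θ**2 + 3*θ) sin(7*pi*θ/2) dθ = (4*(4 + 49*pi**2)/(343*pi**3)) - (-16/(343*pi**3)) = 4*(8 + 49*pi**2)/(343*pi**3).
Hence b_7 = 4*(8 + 49*pi**2)/(343*pi**3).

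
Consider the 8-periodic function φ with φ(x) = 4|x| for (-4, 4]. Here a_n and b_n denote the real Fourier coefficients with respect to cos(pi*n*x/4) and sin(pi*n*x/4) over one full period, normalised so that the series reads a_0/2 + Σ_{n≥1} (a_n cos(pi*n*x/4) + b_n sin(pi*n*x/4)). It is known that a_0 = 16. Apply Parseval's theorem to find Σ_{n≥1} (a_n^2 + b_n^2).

Parseval: a_0^2/2 + Σ_{n≥1} (a_n^2+b_n^2) = 1/4 ∫_{-4}^{4} φ(x)^2 dx = 512/3.
Subtract a_0^2/2 = 128: Σ (a_n^2+b_n^2) = 128/3.

128/3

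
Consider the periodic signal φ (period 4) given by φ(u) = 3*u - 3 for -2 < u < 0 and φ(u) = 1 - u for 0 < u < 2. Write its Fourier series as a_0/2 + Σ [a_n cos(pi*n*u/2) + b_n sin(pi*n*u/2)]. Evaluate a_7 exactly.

16/(49*pi**2)

a_7 = 1/2 ∫_{-2}^{2} φ(u) cos(7*pi*u/2) du.
Split the integral at the breakpoints.
Integrating by parts (boundary term plus one more integral), an antiderivative of (3*u - 3) cos(7*pi*u/2) is 6*u*sin(7*pi*u/2)/(7*pi) - 6*sin(7*pi*u/2)/(7*pi) + 12*cos(7*pi*u/2)/(49*pi**2); evaluating from -2 to 0: ∫_{-2}^{0} (3*u - 3) cos(7*pi*u/2) du = (12/(49*pi**2)) - (-12/(49*pi**2)) = 24/(49*pi**2).
Integrating by parts (boundary term plus one more integral), an antiderivative of (1 - u) cos(7*pi*u/2) is -2*u*sin(7*pi*u/2)/(7*pi) + 2*sin(7*pi*u/2)/(7*pi) - 4*cos(7*pi*u/2)/(49*pi**2); evaluating from 0 to 2: ∫_{0}^{2} (1 - u) cos(7*pi*u/2) du = (4/(49*pi**2)) - (-4/(49*pi**2)) = 8/(49*pi**2).
Summing the pieces and multiplying by (1/2) gives a_7 = 16/(49*pi**2).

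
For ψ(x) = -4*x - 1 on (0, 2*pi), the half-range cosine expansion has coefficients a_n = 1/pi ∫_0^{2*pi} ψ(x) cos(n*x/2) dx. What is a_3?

a_3 = 1/pi ∫_0^{2*pi} (-4*x - 1) cos(3*x/2) dx.
Integrating by parts (boundary term plus one more integral), an antiderivative of (-4*x - 1) cos(3*x/2) is -8*x*sin(3*x/2)/3 - 2*sin(3*x/2)/3 - 16*cos(3*x/2)/9; evaluating from 0 to 2*pi: ∫_{0}^{2*pi} (-4*x - 1) cos(3*x/2) dx = (16/9) - (-16/9) = 32/9.
Hence a_3 = (1/pi)·(32/9) = 32/(9*pi).

32/(9*pi)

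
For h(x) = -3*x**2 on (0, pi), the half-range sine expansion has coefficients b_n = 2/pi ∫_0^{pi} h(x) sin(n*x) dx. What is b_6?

b_6 = 2/pi ∫_0^{pi} (-3*x**2) sin(6*x) dx.
Integrating by parts twice (tabular method), an antiderivative of (-3*x**2) sin(6*x) is x**2*cos(6*x)/2 - x*sin(6*x)/6 - cos(6*x)/36; evaluating from 0 to pi: ∫_{0}^{pi} (-3*x**2) sin(6*x) dx = (-1/36 + pi**2/2) - (-1/36) = pi**2/2.
Hence b_6 = (2/pi)·(pi**2/2) = pi.

pi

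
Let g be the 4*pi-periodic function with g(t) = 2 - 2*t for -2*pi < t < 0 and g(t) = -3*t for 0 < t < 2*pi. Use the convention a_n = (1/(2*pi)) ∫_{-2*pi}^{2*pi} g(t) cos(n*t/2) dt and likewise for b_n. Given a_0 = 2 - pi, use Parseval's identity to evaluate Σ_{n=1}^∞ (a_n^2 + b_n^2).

Parseval: a_0^2/2 + Σ_{n≥1} (a_n^2+b_n^2) = (1/(2*pi)) ∫_{-2*pi}^{2*pi} g(t)^2 dt = 4 + 8*pi + 52*pi**2/3.
Subtract a_0^2/2 = (2 - pi)**2/2: Σ (a_n^2+b_n^2) = 2 + 10*pi + 101*pi**2/6.

2 + 10*pi + 101*pi**2/6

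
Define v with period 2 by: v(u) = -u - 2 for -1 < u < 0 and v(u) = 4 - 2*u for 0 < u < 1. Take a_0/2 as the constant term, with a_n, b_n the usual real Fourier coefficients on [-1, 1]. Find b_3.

3/pi

b_3 = ∫_{-1}^{1} v(u) sin(3*pi*u) du.
Split the integral at the breakpoints.
Integrating by parts (boundary term plus one more integral), an antiderivative of (-u - 2) sin(3*pi*u) is u*cos(3*pi*u)/(3*pi) - sin(3*pi*u)/(9*pi**2) + 2*cos(3*pi*u)/(3*pi); evaluating from -1 to 0: ∫_{-1}^{0} (-u - 2) sin(3*pi*u) du = (2/(3*pi)) - (-1/(3*pi)) = 1/pi.
Integrating by parts (boundary term plus one more integral), an antiderivative of (4 - 2*u) sin(3*pi*u) is 2*u*cos(3*pi*u)/(3*pi) - 2*sin(3*pi*u)/(9*pi**2) - 4*cos(3*pi*u)/(3*pi); evaluating from 0 to 1: ∫_{0}^{1} (4 - 2*u) sin(3*pi*u) du = (2/(3*pi)) - (-4/(3*pi)) = 2/pi.
Summing the pieces gives b_3 = 3/pi.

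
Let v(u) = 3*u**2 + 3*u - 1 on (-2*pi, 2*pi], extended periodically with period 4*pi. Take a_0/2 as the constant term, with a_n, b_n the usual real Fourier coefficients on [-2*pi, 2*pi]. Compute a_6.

a_6 = (1/(2*pi)) ∫_{-2*pi}^{2*pi} v(u) cos(3*u) du.
Integrating by parts twice (tabular method), an antiderivative of (3*u**2 + 3*u - 1) cos(3*u) is u**2*sin(3*u) + u*sin(3*u) + 2*u*cos(3*u)/3 - 5*sin(3*u)/9 + cos(3*u)/3; evaluating from -2*pi to 2*pi: ∫_{-2*pi}^{2*pi} (3*u**2 + 3*u - 1) cos(3*u) du = (1/3 + 4*pi/3) - (1/3 - 4*pi/3) = 8*pi/3.
Hence a_6 = (1/(2*pi))·(8*pi/3) = 4/3.

4/3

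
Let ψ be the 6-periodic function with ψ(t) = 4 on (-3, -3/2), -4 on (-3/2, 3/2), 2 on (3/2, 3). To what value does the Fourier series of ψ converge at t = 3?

t = 3 differs from t = -3 by 1 full period(s), and the series is 6-periodic.
At t = -3 the one-sided limits are ψ(-3^-) = 2 and ψ(-3^+) = 4.
By Dirichlet's theorem the series converges to their average, [(2) + (4)]/2 = 3.

3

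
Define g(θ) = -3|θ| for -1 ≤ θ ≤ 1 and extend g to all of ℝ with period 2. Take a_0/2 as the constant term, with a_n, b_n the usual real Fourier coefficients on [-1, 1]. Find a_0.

-3

a_0 = ∫_{-1}^{1} g(θ) dθ = -3.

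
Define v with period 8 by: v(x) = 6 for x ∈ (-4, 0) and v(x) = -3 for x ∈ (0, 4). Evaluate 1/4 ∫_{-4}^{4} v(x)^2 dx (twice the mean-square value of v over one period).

45

1/4 ∫_{-4}^{4} v(x)^2 dx = 1/4 · (180) = 45.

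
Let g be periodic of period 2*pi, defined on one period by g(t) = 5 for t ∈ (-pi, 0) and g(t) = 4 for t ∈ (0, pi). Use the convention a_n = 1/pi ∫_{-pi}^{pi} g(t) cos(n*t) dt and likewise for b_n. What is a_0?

9

a_0 = 1/pi ∫_{-pi}^{pi} g(t) dt = 1/pi · (9*pi) = 9.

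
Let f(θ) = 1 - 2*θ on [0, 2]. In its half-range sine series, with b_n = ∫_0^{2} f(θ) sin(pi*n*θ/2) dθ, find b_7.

b_7 = ∫_0^{2} (1 - 2*θ) sin(7*pi*θ/2) dθ.
Integrating by parts (boundary term plus one more integral), an antiderivative of (1 - 2*θ) sin(7*pi*θ/2) is 4*θ*cos(7*pi*θ/2)/(7*pi) - 8*sin(7*pi*θ/2)/(49*pi**2) - 2*cos(7*pi*θ/2)/(7*pi); evaluating from 0 to 2: ∫_{0}^{2} (1 - 2*θ) sin(7*pi*θ/2) dθ = (-6/(7*pi)) - (-2/(7*pi)) = -4/(7*pi).
Hence b_7 = -4/(7*pi).

-4/(7*pi)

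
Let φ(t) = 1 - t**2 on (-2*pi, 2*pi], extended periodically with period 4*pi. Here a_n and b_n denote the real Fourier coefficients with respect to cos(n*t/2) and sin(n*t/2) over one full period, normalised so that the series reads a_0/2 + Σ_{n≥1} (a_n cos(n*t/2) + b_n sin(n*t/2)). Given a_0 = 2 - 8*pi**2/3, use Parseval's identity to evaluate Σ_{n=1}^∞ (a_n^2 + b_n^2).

128*pi**4/45

Parseval: a_0^2/2 + Σ_{n≥1} (a_n^2+b_n^2) = (1/(2*pi)) ∫_{-2*pi}^{2*pi} φ(t)^2 dt = -16*pi**2/3 + 2 + 32*pi**4/5.
Subtract a_0^2/2 = 2*(3 - 4*pi**2)**2/9: Σ (a_n^2+b_n^2) = 128*pi**4/45.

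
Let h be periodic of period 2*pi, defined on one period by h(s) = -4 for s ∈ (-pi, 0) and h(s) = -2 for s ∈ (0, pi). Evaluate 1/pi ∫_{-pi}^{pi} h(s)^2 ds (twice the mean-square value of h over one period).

20

1/pi ∫_{-pi}^{pi} h(s)^2 ds = 1/pi · (20*pi) = 20.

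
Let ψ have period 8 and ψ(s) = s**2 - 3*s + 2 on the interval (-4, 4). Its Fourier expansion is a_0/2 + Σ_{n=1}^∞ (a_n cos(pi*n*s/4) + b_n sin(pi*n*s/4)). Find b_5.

b_5 = 1/4 ∫_{-4}^{4} ψ(s) sin(5*pi*s/4) ds.
Integrating by parts twice (tabular method), an antiderivative of (s**2 - 3*s + 2) sin(5*pi*s/4) is -4*s**2*cos(5*pi*s/4)/(5*pi) + 32*s*sin(5*pi*s/4)/(25*pi**2) + 12*s*cos(5*pi*s/4)/(5*pi) - 48*sin(5*pi*s/4)/(25*pi**2) - 8*cos(5*pi*s/4)/(5*pi) + 128*cos(5*pi*s/4)/(125*pi**3); evaluating from -4 to 4: ∫_{-4}^{4} (s**2 - 3*s + 2) sin(5*pi*s/4) ds = (8*(-16 + 75*pi**2)/(125*pi**3)) - (-128/(125*pi**3) + 24/pi) = -96/(5*pi).
Hence b_5 = (1/4)·(-96/(5*pi)) = -24/(5*pi).

-24/(5*pi)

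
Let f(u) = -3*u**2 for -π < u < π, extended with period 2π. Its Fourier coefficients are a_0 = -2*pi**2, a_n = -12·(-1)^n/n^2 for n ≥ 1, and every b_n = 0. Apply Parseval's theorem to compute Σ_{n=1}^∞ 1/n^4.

Parseval: a_0^2/2 + Σ a_n^2 = (1/π) ∫_{-π}^{π} f(u)^2 du = 18*pi**4/5.
Subtract a_0^2/2 = 2*pi**4: Σ a_n^2 = 8*pi**4/5.
Since a_n^2 = 144/n^4, Σ 1/n^4 = pi**4/90.

pi**4/90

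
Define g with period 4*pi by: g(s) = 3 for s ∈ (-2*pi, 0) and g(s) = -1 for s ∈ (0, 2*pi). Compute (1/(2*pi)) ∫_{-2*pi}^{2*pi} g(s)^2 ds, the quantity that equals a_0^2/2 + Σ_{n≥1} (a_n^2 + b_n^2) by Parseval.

10

(1/(2*pi)) ∫_{-2*pi}^{2*pi} g(s)^2 ds = (1/(2*pi)) · (20*pi) = 10.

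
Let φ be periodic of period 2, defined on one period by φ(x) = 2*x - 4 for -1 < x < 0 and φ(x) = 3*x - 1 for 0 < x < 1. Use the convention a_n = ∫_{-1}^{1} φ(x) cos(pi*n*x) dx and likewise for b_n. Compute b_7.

b_7 = ∫_{-1}^{1} φ(x) sin(7*pi*x) dx.
Split the integral at the breakpoints.
Integrating by parts (boundary term plus one more integral), an antiderivative of (2*x - 4) sin(7*pi*x) is -2*x*cos(7*pi*x)/(7*pi) + 2*sin(7*pi*x)/(49*pi**2) + 4*cos(7*pi*x)/(7*pi); evaluating from -1 to 0: ∫_{-1}^{0} (2*x - 4) sin(7*pi*x) dx = (4/(7*pi)) - (-6/(7*pi)) = 10/(7*pi).
Integrating by parts (boundary term plus one more integral), an antiderivative of (3*x - 1) sin(7*pi*x) is -3*x*cos(7*pi*x)/(7*pi) + 3*sin(7*pi*x)/(49*pi**2) + cos(7*pi*x)/(7*pi); evaluating from 0 to 1: ∫_{0}^{1} (3*x - 1) sin(7*pi*x) dx = (2/(7*pi)) - (1/(7*pi)) = 1/(7*pi).
Summing the pieces gives b_7 = 11/(7*pi).

11/(7*pi)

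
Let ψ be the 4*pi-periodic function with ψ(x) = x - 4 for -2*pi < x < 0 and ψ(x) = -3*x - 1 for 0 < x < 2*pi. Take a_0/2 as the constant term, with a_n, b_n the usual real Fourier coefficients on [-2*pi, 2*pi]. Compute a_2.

a_2 = (1/(2*pi)) ∫_{-2*pi}^{2*pi} ψ(x) cos(x) dx.
Split the integral at the breakpoints.
Integrating by parts (boundary term plus one more integral), an antiderivative of (x - 4) cos(x) is x*sin(x) - 4*sin(x) + cos(x); evaluating from -2*pi to 0: ∫_{-2*pi}^{0} (x - 4) cos(x) dx = (1) - (1) = 0.
Integrating by parts (boundary term plus one more integral), an antiderivative of (-3*x - 1) cos(x) is -3*x*sin(x) - sin(x) - 3*cos(x); evaluating from 0 to 2*pi: ∫_{0}^{2*pi} (-3*x - 1) cos(x) dx = (-3) - (-3) = 0.
Summing the pieces and multiplying by (1/(2*pi)) gives a_2 = 0.

0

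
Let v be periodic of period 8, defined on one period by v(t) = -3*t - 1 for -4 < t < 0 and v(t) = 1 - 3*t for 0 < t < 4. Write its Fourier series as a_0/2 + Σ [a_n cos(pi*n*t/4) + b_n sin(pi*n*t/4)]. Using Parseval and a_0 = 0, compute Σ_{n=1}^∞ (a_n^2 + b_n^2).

74

Parseval: a_0^2/2 + Σ_{n≥1} (a_n^2+b_n^2) = 1/4 ∫_{-4}^{4} v(t)^2 dt = 74.
Subtract a_0^2/2 = 0: Σ (a_n^2+b_n^2) = 74.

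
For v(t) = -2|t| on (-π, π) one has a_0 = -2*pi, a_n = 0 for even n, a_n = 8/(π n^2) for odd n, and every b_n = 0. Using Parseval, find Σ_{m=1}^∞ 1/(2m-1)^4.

pi**4/96

Parseval: a_0^2/2 + Σ a_n^2 = (1/π) ∫_{-π}^{π} v(t)^2 dt = 8*pi**2/3.
Subtract a_0^2/2 = 2*pi**2: Σ a_n^2 = 2*pi**2/3.
Only odd n contribute, with a_n^2 = 64/(π^2 n^4), so Σ_{m≥1} 1/(2m-1)^4 = π^2·(2*pi**2/3)/64 = pi**4/96.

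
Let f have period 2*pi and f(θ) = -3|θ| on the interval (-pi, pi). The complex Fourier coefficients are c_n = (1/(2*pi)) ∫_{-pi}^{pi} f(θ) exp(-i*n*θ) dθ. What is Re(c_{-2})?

0

Since f is real-valued, Re(c_{-2}) = (1/(2*pi)) ∫_{-pi}^{pi} f(θ) cos(-2*θ) dθ = a_{2}/2.
f is even and cos(-2*θ) is even, so the integrand is even: ∫_{-pi}^{pi} f(θ) cos(-2*θ) dθ = 2∫_0^{pi} f(θ) cos(-2*θ) dθ.
Integrating by parts (boundary term plus one more integral), an antiderivative of (-3*θ) cos(-2*θ) is -3*θ*sin(2*θ)/2 - 3*cos(2*θ)/4; evaluating from 0 to pi: ∫_{0}^{pi} (-3*θ) cos(-2*θ) dθ = (-3/4) - (-3/4) = 0.
So ∫_{-pi}^{pi} f(θ) cos(-2*θ) dθ = 0.
Hence Re(c_{-2}) = (1/(2*pi))·(0) = 0.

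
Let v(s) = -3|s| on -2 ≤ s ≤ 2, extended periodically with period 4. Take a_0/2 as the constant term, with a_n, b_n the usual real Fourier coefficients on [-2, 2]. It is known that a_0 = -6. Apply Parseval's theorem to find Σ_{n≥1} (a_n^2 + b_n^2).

Parseval: a_0^2/2 + Σ_{n≥1} (a_n^2+b_n^2) = 1/2 ∫_{-2}^{2} v(s)^2 ds = 24.
Subtract a_0^2/2 = 18: Σ (a_n^2+b_n^2) = 6.

6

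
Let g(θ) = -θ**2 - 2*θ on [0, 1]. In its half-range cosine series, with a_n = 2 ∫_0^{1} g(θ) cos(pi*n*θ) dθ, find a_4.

a_4 = 2 ∫_0^{1} (-θ**2 - 2*θ) cos(4*pi*θ) dθ.
Integrating by parts twice (tabular method), an antiderivative of (-θ**2 - 2*θ) cos(4*pi*θ) is -θ**2*sin(4*pi*θ)/(4*pi) - θ*sin(4*pi*θ)/(2*pi) - θ*cos(4*pi*θ)/(8*pi**2) + sin(4*pi*θ)/(32*pi**3) - cos(4*pi*θ)/(8*pi**2); evaluating from 0 to 1: ∫_{0}^{1} (-θ**2 - 2*θ) cos(4*pi*θ) dθ = (-1/(4*pi**2)) - (-1/(8*pi**2)) = -1/(8*pi**2).
Hence a_4 = 2·(-1/(8*pi**2)) = -1/(4*pi**2).

-1/(4*pi**2)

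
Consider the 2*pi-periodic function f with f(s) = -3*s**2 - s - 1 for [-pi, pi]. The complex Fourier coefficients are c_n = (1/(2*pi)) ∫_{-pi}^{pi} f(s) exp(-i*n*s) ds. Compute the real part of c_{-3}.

Since f is real-valued, Re(c_{-3}) = (1/(2*pi)) ∫_{-pi}^{pi} f(s) cos(-3*s) ds = a_{3}/2.
Integrating by parts twice (tabular method), an antiderivative of (-3*s**2 - s - 1) cos(-3*s) is -s**2*sin(3*s) - s*sin(3*s)/3 - 2*s*cos(3*s)/3 - sin(3*s)/9 - cos(3*s)/9; evaluating from -pi to pi: ∫_{-pi}^{pi} (-3*s**2 - s - 1) cos(-3*s) ds = (1/9 + 2*pi/3) - (1/9 - 2*pi/3) = 4*pi/3.
Hence Re(c_{-3}) = (1/(2*pi))·(4*pi/3) = 2/3.

2/3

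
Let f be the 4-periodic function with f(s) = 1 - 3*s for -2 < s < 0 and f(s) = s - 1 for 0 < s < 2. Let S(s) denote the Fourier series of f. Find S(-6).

s = -6 differs from s = -2 by -1 full period(s), and the series is 4-periodic.
At s = -2 the one-sided limits are f(-2^-) = 1 and f(-2^+) = 7.
By Dirichlet's theorem the series converges to their average, [(1) + (7)]/2 = 4.

4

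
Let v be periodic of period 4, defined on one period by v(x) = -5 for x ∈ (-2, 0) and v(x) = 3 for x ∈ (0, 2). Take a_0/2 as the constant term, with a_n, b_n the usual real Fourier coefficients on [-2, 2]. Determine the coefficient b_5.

b_5 = 1/2 ∫_{-2}^{2} v(x) sin(5*pi*x/2) dx.
Split the integral at the breakpoints.
Directly, an antiderivative of (-5) sin(5*pi*x/2) is 2*cos(5*pi*x/2)/pi; evaluating from -2 to 0: ∫_{-2}^{0} (-5) sin(5*pi*x/2) dx = (2/pi) - (-2/pi) = 4/pi.
Directly, an antiderivative of (3) sin(5*pi*x/2) is -6*cos(5*pi*x/2)/(5*pi); evaluating from 0 to 2: ∫_{0}^{2} (3) sin(5*pi*x/2) dx = (6/(5*pi)) - (-6/(5*pi)) = 12/(5*pi).
Summing the pieces and multiplying by (1/2) gives b_5 = 16/(5*pi).

16/(5*pi)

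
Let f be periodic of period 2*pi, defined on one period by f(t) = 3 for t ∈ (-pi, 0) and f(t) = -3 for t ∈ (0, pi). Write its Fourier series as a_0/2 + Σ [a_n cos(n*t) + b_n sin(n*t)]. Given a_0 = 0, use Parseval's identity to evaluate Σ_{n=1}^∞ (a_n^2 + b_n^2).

Parseval: a_0^2/2 + Σ_{n≥1} (a_n^2+b_n^2) = 1/pi ∫_{-pi}^{pi} f(t)^2 dt = 18.
Subtract a_0^2/2 = 0: Σ (a_n^2+b_n^2) = 18.

18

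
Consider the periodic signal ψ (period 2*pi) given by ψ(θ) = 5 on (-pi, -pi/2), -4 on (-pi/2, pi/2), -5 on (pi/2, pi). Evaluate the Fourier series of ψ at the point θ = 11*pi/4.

-5

θ = 11*pi/4 differs from θ = 3*pi/4 by 1 full period(s), and the series is 2*pi-periodic.
ψ is continuous at θ = 3*pi/4 with value -5, so the series converges to -5 there.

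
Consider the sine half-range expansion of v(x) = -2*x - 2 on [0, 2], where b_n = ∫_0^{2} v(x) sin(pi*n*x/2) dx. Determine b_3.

b_3 = ∫_0^{2} (-2*x - 2) sin(3*pi*x/2) dx.
Integrating by parts (boundary term plus one more integral), an antiderivative of (-2*x - 2) sin(3*pi*x/2) is 4*x*cos(3*pi*x/2)/(3*pi) - 8*sin(3*pi*x/2)/(9*pi**2) + 4*cos(3*pi*x/2)/(3*pi); evaluating from 0 to 2: ∫_{0}^{2} (-2*x - 2) sin(3*pi*x/2) dx = (-4/pi) - (4/(3*pi)) = -16/(3*pi).
Hence b_3 = -16/(3*pi).

-16/(3*pi)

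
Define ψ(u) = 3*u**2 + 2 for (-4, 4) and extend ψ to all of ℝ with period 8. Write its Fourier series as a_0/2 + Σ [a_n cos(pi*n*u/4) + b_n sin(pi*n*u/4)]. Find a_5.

a_5 = 1/4 ∫_{-4}^{4} ψ(u) cos(5*pi*u/4) du.
ψ is even and cos(5*pi*u/4) is even, so the integrand is even and a_5 = 1/2 ∫_0^{4} ψ(u) cos(5*pi*u/4) du.
Integrating by parts twice (tabular method), an antiderivative of (3*u**2 + 2) cos(5*pi*u/4) is 12*u**2*sin(5*pi*u/4)/(5*pi) + 96*u*cos(5*pi*u/4)/(25*pi**2) - 384*sin(5*pi*u/4)/(125*pi**3) + 8*sin(5*pi*u/4)/(5*pi); evaluating from 0 to 4: ∫_{0}^{4} (3*u**2 + 2) cos(5*pi*u/4) du = (-384/(25*pi**2)) - (0) = -384/(25*pi**2).
Hence a_5 = (1/2)·(-384/(25*pi**2)) = -192/(25*pi**2).

-192/(25*pi**2)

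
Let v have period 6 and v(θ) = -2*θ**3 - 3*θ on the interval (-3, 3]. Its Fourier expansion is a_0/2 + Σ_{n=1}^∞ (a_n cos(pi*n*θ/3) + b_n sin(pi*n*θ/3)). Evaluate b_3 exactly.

-42/pi + 24/pi**3

b_3 = 1/3 ∫_{-3}^{3} v(θ) sin(pi*θ) dθ.
v is odd and sin(pi*θ) is odd, so the integrand is even and b_3 = 2/3 ∫_0^{3} v(θ) sin(pi*θ) dθ.
Integrating by parts three times (tabular method), an antiderivative of (-2*θ**3 - 3*θ) sin(pi*θ) is 2*θ**3*cos(pi*θ)/pi - 6*θ**2*sin(pi*θ)/pi**2 - 12*θ*cos(pi*θ)/pi**3 + 3*θ*cos(pi*θ)/pi - 3*sin(pi*θ)/pi**2 + 12*sin(pi*θ)/pi**4; evaluating from 0 to 3: ∫_{0}^{3} (-2*θ**3 - 3*θ) sin(pi*θ) dθ = (-63/pi + 36/pi**3) - (0) = -63/pi + 36/pi**3.
Hence b_3 = (2/3)·(-63/pi + 36/pi**3) = -42/pi + 24/pi**3.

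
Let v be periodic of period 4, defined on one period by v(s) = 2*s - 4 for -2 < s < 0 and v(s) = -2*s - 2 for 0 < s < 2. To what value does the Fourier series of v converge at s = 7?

-6

s = 7 differs from s = -1 by 2 full period(s), and the series is 4-periodic.
v is continuous at s = -1 with value -6, so the series converges to -6 there.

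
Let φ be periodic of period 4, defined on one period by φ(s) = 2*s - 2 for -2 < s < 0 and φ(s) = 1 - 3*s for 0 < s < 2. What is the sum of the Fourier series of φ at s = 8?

-1/2

s = 8 differs from s = 0 by 2 full period(s), and the series is 4-periodic.
At s = 0 the one-sided limits are φ(0^-) = -2 and φ(0^+) = 1.
By Dirichlet's theorem the series converges to their average, [(-2) + (1)]/2 = -1/2.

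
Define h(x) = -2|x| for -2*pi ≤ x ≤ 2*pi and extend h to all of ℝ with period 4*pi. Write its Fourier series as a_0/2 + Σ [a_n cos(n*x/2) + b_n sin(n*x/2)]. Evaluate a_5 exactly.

a_5 = (1/(2*pi)) ∫_{-2*pi}^{2*pi} h(x) cos(5*x/2) dx.
h is even and cos(5*x/2) is even, so the integrand is even and a_5 = 1/pi ∫_0^{2*pi} h(x) cos(5*x/2) dx.
Integrating by parts (boundary term plus one more integral), an antiderivative of (-2*x) cos(5*x/2) is -4*x*sin(5*x/2)/5 - 8*cos(5*x/2)/25; evaluating from 0 to 2*pi: ∫_{0}^{2*pi} (-2*x) cos(5*x/2) dx = (8/25) - (-8/25) = 16/25.
Hence a_5 = (1/pi)·(16/25) = 16/(25*pi).

16/(25*pi)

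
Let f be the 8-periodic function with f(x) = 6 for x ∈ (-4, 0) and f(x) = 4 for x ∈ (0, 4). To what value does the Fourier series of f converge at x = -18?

x = -18 differs from x = -2 by -2 full period(s), and the series is 8-periodic.
f is continuous at x = -2 with value 6, so the series converges to 6 there.

6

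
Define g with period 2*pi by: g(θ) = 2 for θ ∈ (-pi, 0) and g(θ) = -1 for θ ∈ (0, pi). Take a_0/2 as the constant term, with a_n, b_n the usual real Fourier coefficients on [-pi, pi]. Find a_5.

0

a_5 = 1/pi ∫_{-pi}^{pi} g(θ) cos(5*θ) dθ.
Split the integral at the breakpoints.
Directly, an antiderivative of (2) cos(5*θ) is 2*sin(5*θ)/5; evaluating from -pi to 0: ∫_{-pi}^{0} (2) cos(5*θ) dθ = (0) - (0) = 0.
Directly, an antiderivative of (-1) cos(5*θ) is -sin(5*θ)/5; evaluating from 0 to pi: ∫_{0}^{pi} (-1) cos(5*θ) dθ = (0) - (0) = 0.
Summing the pieces and multiplying by (1/pi) gives a_5 = 0.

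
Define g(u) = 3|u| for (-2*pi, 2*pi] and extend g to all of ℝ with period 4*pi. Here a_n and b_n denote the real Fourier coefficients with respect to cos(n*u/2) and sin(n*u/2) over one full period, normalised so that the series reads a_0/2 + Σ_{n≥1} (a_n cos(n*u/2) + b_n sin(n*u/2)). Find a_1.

-24/pi

a_1 = (1/(2*pi)) ∫_{-2*pi}^{2*pi} g(u) cos(u/2) du.
g is even and cos(u/2) is even, so the integrand is even and a_1 = 1/pi ∫_0^{2*pi} g(u) cos(u/2) du.
Integrating by parts (boundary term plus one more integral), an antiderivative of (3*u) cos(u/2) is 6*u*sin(u/2) + 12*cos(u/2); evaluating from 0 to 2*pi: ∫_{0}^{2*pi} (3*u) cos(u/2) du = (-12) - (12) = -24.
Hence a_1 = (1/pi)·(-24) = -24/pi.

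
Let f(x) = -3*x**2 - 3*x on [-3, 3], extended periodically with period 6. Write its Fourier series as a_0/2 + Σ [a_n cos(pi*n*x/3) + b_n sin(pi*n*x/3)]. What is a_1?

108/pi**2

a_1 = 1/3 ∫_{-3}^{3} f(x) cos(pi*x/3) dx.
Integrating by parts twice (tabular method), an antiderivative of (-3*x**2 - 3*x) cos(pi*x/3) is -9*x**2*sin(pi*x/3)/pi - 9*x*sin(pi*x/3)/pi - 54*x*cos(pi*x/3)/pi**2 + 162*sin(pi*x/3)/pi**3 - 27*cos(pi*x/3)/pi**2; evaluating from -3 to 3: ∫_{-3}^{3} (-3*x**2 - 3*x) cos(pi*x/3) dx = (189/pi**2) - (-135/pi**2) = 324/pi**2.
Hence a_1 = (1/3)·(324/pi**2) = 108/pi**2.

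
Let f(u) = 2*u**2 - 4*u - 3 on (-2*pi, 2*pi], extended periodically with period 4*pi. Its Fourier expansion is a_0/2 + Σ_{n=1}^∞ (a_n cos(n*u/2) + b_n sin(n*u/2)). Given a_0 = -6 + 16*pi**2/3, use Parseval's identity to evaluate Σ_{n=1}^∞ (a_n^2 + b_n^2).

128*pi**2*(15 + 4*pi**2)/45

Parseval: a_0^2/2 + Σ_{n≥1} (a_n^2+b_n^2) = (1/(2*pi)) ∫_{-2*pi}^{2*pi} f(u)^2 du = 18 + 32*pi**2/3 + 128*pi**4/5.
Subtract a_0^2/2 = 2*(9 - 8*pi**2)**2/9: Σ (a_n^2+b_n^2) = 128*pi**2*(15 + 4*pi**2)/45.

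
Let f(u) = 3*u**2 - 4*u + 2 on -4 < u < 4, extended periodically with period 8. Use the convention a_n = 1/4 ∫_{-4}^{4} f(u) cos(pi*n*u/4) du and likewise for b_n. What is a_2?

48/pi**2

a_2 = 1/4 ∫_{-4}^{4} f(u) cos(pi*u/2) du.
Integrating by parts twice (tabular method), an antiderivative of (3*u**2 - 4*u + 2) cos(pi*u/2) is 6*u**2*sin(pi*u/2)/pi - 8*u*sin(pi*u/2)/pi + 24*u*cos(pi*u/2)/pi**2 - 48*sin(pi*u/2)/pi**3 + 4*sin(pi*u/2)/pi - 16*cos(pi*u/2)/pi**2; evaluating from -4 to 4: ∫_{-4}^{4} (3*u**2 - 4*u + 2) cos(pi*u/2) du = (80/pi**2) - (-112/pi**2) = 192/pi**2.
Hence a_2 = (1/4)·(192/pi**2) = 48/pi**2.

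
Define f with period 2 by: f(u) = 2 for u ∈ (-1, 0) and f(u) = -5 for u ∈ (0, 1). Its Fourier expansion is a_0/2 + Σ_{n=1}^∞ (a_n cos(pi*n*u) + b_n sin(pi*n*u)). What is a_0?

-3

a_0 = ∫_{-1}^{1} f(u) du = -3.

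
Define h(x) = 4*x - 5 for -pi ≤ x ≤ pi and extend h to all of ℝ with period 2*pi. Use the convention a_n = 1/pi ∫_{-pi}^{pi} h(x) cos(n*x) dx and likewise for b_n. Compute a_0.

-10

a_0 = 1/pi ∫_{-pi}^{pi} h(x) dx = 1/pi · (-10*pi) = -10.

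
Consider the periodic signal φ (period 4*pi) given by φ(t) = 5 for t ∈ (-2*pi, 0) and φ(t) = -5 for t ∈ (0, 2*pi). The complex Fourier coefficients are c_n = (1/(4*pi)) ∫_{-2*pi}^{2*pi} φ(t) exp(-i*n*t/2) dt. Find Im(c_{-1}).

-10/pi

Since φ is real-valued, Im(c_{-1}) = -(1/(4*pi)) ∫_{-2*pi}^{2*pi} φ(t) sin(-t/2) dt = b_{1}/2.
φ is odd and sin(-t/2) is odd, so the integrand is even: ∫_{-2*pi}^{2*pi} φ(t) sin(-t/2) dt = 2∫_0^{2*pi} φ(t) sin(-t/2) dt.
Directly, an antiderivative of (-5) sin(-t/2) is -10*cos(t/2); evaluating from 0 to 2*pi: ∫_{0}^{2*pi} (-5) sin(-t/2) dt = (10) - (-10) = 20.
So ∫_{-2*pi}^{2*pi} φ(t) sin(-t/2) dt = 40.
Hence Im(c_{-1}) = (-1/(4*pi))·(40) = -10/pi.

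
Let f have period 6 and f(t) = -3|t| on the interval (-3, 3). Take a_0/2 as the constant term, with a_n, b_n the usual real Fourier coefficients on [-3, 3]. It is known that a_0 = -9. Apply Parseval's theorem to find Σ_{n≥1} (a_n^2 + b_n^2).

Parseval: a_0^2/2 + Σ_{n≥1} (a_n^2+b_n^2) = 1/3 ∫_{-3}^{3} f(t)^2 dt = 54.
Subtract a_0^2/2 = 81/2: Σ (a_n^2+b_n^2) = 27/2.

27/2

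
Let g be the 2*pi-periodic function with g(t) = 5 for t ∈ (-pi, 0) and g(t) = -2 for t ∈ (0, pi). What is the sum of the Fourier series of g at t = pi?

At t = pi the one-sided limits are g(pi^-) = -2 and g(pi^+) = 5.
By Dirichlet's theorem the series converges to their average, [(-2) + (5)]/2 = 3/2.

3/2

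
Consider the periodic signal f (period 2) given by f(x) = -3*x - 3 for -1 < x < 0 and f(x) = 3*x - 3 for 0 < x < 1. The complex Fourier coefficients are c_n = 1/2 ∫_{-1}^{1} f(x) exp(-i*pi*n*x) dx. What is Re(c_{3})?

-2/(3*pi**2)

Since f is real-valued, Re(c_{3}) = 1/2 ∫_{-1}^{1} f(x) cos(3*pi*x) dx = a_{3}/2.
f is even and cos(3*pi*x) is even, so the integrand is even: ∫_{-1}^{1} f(x) cos(3*pi*x) dx = 2∫_0^{1} f(x) cos(3*pi*x) dx.
Integrating by parts (boundary term plus one more integral), an antiderivative of (3*x - 3) cos(3*pi*x) is x*sin(3*pi*x)/pi - sin(3*pi*x)/pi + cos(3*pi*x)/(3*pi**2); evaluating from 0 to 1: ∫_{0}^{1} (3*x - 3) cos(3*pi*x) dx = (-1/(3*pi**2)) - (1/(3*pi**2)) = -2/(3*pi**2).
So ∫_{-1}^{1} f(x) cos(3*pi*x) dx = -4/(3*pi**2).
Hence Re(c_{3}) = (1/2)·(-4/(3*pi**2)) = -2/(3*pi**2).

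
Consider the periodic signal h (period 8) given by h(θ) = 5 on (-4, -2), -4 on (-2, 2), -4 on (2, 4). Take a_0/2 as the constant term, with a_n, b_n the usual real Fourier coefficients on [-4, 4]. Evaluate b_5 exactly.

b_5 = 1/4 ∫_{-4}^{4} h(θ) sin(5*pi*θ/4) dθ.
Split the integral at the breakpoints.
Directly, an antiderivative of (5) sin(5*pi*θ/4) is -4*cos(5*pi*θ/4)/pi; evaluating from -4 to -2: ∫_{-4}^{-2} (5) sin(5*pi*θ/4) dθ = (0) - (4/pi) = -4/pi.
Directly, an antiderivative of (-4) sin(5*pi*θ/4) is 16*cos(5*pi*θ/4)/(5*pi); evaluating from -2 to 2: ∫_{-2}^{2} (-4) sin(5*pi*θ/4) dθ = (0) - (0) = 0.
Directly, an antiderivative of (-4) sin(5*pi*θ/4) is 16*cos(5*pi*θ/4)/(5*pi); evaluating from 2 to 4: ∫_{2}^{4} (-4) sin(5*pi*θ/4) dθ = (-16/(5*pi)) - (0) = -16/(5*pi).
Summing the pieces and multiplying by (1/4) gives b_5 = -9/(5*pi).

-9/(5*pi)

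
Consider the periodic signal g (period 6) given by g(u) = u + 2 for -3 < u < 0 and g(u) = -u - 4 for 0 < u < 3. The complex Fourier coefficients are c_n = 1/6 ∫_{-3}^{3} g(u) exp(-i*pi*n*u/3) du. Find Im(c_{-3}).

-2/pi

Since g is real-valued, Im(c_{-3}) = -1/6 ∫_{-3}^{3} g(u) sin(-pi*u) du = b_{3}/2.
Split the integral at the breakpoints.
Integrating by parts (boundary term plus one more integral), an antiderivative of (u + 2) sin(-pi*u) is u*cos(pi*u)/pi - sin(pi*u)/pi**2 + 2*cos(pi*u)/pi; evaluating from -3 to 0: ∫_{-3}^{0} (u + 2) sin(-pi*u) du = (2/pi) - (1/pi) = 1/pi.
Integrating by parts (boundary term plus one more integral), an antiderivative of (-u - 4) sin(-pi*u) is -u*cos(pi*u)/pi + sin(pi*u)/pi**2 - 4*cos(pi*u)/pi; evaluating from 0 to 3: ∫_{0}^{3} (-u - 4) sin(-pi*u) du = (7/pi) - (-4/pi) = 11/pi.
So ∫_{-3}^{3} g(u) sin(-pi*u) du = 12/pi.
Hence Im(c_{-3}) = (-1/6)·(12/pi) = -2/pi.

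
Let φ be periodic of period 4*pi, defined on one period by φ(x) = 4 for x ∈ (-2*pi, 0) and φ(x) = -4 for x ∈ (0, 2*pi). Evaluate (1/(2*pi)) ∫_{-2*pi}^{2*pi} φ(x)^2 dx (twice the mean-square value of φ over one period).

32

(1/(2*pi)) ∫_{-2*pi}^{2*pi} φ(x)^2 dx = (1/(2*pi)) · (64*pi) = 32.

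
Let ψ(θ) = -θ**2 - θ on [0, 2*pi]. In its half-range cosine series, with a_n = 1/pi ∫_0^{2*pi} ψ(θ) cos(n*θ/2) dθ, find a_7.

a_7 = 1/pi ∫_0^{2*pi} (-θ**2 - θ) cos(7*θ/2) dθ.
Integrating by parts twice (tabular method), an antiderivative of (-θ**2 - θ) cos(7*θ/2) is -2*θ**2*sin(7*θ/2)/7 - 2*θ*sin(7*θ/2)/7 - 8*θ*cos(7*θ/2)/49 + 16*sin(7*θ/2)/343 - 4*cos(7*θ/2)/49; evaluating from 0 to 2*pi: ∫_{0}^{2*pi} (-θ**2 - θ) cos(7*θ/2) dθ = (4/49 + 16*pi/49) - (-4/49) = 8/49 + 16*pi/49.
Hence a_7 = (1/pi)·(8/49 + 16*pi/49) = 8*(1 + 2*pi)/(49*pi).

8*(1 + 2*pi)/(49*pi)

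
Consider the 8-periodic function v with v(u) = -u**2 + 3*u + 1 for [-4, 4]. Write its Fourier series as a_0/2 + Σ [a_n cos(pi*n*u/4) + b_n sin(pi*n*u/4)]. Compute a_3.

a_3 = 1/4 ∫_{-4}^{4} v(u) cos(3*pi*u/4) du.
Integrating by parts twice (tabular method), an antiderivative of (-u**2 + 3*u + 1) cos(3*pi*u/4) is -4*u**2*sin(3*pi*u/4)/(3*pi) + 4*u*sin(3*pi*u/4)/pi - 32*u*cos(3*pi*u/4)/(9*pi**2) + 128*sin(3*pi*u/4)/(27*pi**3) + 4*sin(3*pi*u/4)/(3*pi) + 16*cos(3*pi*u/4)/(3*pi**2); evaluating from -4 to 4: ∫_{-4}^{4} (-u**2 + 3*u + 1) cos(3*pi*u/4) du = (80/(9*pi**2)) - (-176/(9*pi**2)) = 256/(9*pi**2).
Hence a_3 = (1/4)·(256/(9*pi**2)) = 64/(9*pi**2).

64/(9*pi**2)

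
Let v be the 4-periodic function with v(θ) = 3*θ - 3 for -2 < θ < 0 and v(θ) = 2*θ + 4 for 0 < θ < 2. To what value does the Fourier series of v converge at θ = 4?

1/2

θ = 4 differs from θ = 0 by 1 full period(s), and the series is 4-periodic.
At θ = 0 the one-sided limits are v(0^-) = -3 and v(0^+) = 4.
By Dirichlet's theorem the series converges to their average, [(-3) + (4)]/2 = 1/2.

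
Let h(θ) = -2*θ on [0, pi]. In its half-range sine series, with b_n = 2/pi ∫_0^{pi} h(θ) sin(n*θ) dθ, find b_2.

2

b_2 = 2/pi ∫_0^{pi} (-2*θ) sin(2*θ) dθ.
Integrating by parts (boundary term plus one more integral), an antiderivative of (-2*θ) sin(2*θ) is θ*cos(2*θ) - sin(2*θ)/2; evaluating from 0 to pi: ∫_{0}^{pi} (-2*θ) sin(2*θ) dθ = (pi) - (0) = pi.
Hence b_2 = (2/pi)·(pi) = 2.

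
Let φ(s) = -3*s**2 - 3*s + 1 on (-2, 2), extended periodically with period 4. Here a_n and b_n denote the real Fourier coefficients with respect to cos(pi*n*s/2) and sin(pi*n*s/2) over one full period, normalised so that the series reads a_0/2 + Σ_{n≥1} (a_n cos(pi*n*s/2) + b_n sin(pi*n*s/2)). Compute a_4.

a_4 = 1/2 ∫_{-2}^{2} φ(s) cos(2*pi*s) ds.
Integrating by parts twice (tabular method), an antiderivative of (-3*s**2 - 3*s + 1) cos(2*pi*s) is -3*s**2*sin(2*pi*s)/(2*pi) - 3*s*sin(2*pi*s)/(2*pi) - 3*s*cos(2*pi*s)/(2*pi**2) + 3*sin(2*pi*s)/(4*pi**3) + sin(2*pi*s)/(2*pi) - 3*cos(2*pi*s)/(4*pi**2); evaluating from -2 to 2: ∫_{-2}^{2} (-3*s**2 - 3*s + 1) cos(2*pi*s) ds = (-15/(4*pi**2)) - (9/(4*pi**2)) = -6/pi**2.
Hence a_4 = (1/2)·(-6/pi**2) = -3/pi**2.

-3/pi**2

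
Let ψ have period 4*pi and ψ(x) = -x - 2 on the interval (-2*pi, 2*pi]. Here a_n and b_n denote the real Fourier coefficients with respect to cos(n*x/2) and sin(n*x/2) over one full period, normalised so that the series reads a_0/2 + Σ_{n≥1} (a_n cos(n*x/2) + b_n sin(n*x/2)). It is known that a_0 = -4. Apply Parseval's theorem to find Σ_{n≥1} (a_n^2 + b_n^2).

Parseval: a_0^2/2 + Σ_{n≥1} (a_n^2+b_n^2) = (1/(2*pi)) ∫_{-2*pi}^{2*pi} ψ(x)^2 dx = 8 + 8*pi**2/3.
Subtract a_0^2/2 = 8: Σ (a_n^2+b_n^2) = 8*pi**2/3.

8*pi**2/3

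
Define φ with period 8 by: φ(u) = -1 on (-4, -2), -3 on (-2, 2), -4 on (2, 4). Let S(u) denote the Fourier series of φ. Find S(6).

u = 6 differs from u = -2 by 1 full period(s), and the series is 8-periodic.
At u = -2 the one-sided limits are φ(-2^-) = -1 and φ(-2^+) = -3.
By Dirichlet's theorem the series converges to their average, [(-1) + (-3)]/2 = -2.

-2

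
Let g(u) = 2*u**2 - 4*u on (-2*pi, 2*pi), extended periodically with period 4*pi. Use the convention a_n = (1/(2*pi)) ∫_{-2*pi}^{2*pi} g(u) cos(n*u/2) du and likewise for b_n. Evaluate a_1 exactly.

a_1 = (1/(2*pi)) ∫_{-2*pi}^{2*pi} g(u) cos(u/2) du.
Integrating by parts twice (tabular method), an antiderivative of (2*u**2 - 4*u) cos(u/2) is 4*u**2*sin(u/2) - 8*u*sin(u/2) + 16*u*cos(u/2) - 32*sin(u/2) - 16*cos(u/2); evaluating from -2*pi to 2*pi: ∫_{-2*pi}^{2*pi} (2*u**2 - 4*u) cos(u/2) du = (16 - 32*pi) - (16 + 32*pi) = -64*pi.
Hence a_1 = (1/(2*pi))·(-64*pi) = -32.

-32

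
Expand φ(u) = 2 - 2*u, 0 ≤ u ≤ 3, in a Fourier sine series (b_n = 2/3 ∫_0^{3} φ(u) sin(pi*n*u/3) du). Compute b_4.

3/pi

b_4 = 2/3 ∫_0^{3} (2 - 2*u) sin(4*pi*u/3) du.
Integrating by parts (boundary term plus one more integral), an antiderivative of (2 - 2*u) sin(4*pi*u/3) is 3*u*cos(4*pi*u/3)/(2*pi) - 9*sin(4*pi*u/3)/(8*pi**2) - 3*cos(4*pi*u/3)/(2*pi); evaluating from 0 to 3: ∫_{0}^{3} (2 - 2*u) sin(4*pi*u/3) du = (3/pi) - (-3/(2*pi)) = 9/(2*pi).
Hence b_4 = (2/3)·(9/(2*pi)) = 3/pi.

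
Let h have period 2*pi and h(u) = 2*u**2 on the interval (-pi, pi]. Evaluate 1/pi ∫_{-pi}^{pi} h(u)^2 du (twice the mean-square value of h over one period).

1/pi ∫_{-pi}^{pi} h(u)^2 du = 1/pi · (8*pi**5/5) = 8*pi**4/5.

8*pi**4/5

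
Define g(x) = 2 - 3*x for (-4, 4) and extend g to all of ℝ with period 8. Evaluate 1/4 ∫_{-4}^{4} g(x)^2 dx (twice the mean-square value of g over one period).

1/4 ∫_{-4}^{4} g(x)^2 dx = 1/4 · (416) = 104.

104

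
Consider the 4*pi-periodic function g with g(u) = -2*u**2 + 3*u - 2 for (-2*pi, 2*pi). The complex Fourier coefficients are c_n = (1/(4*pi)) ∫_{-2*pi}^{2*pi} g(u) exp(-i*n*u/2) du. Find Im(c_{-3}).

Since g is real-valued, Im(c_{-3}) = -(1/(4*pi)) ∫_{-2*pi}^{2*pi} g(u) sin(-3*u/2) du = b_{3}/2.
Integrating by parts twice (tabular method), an antiderivative of (-2*u**2 + 3*u - 2) sin(-3*u/2) is -4*u**2*cos(3*u/2)/3 + 16*u*sin(3*u/2)/9 + 2*u*cos(3*u/2) - 4*sin(3*u/2)/3 - 4*cos(3*u/2)/27; evaluating from -2*pi to 2*pi: ∫_{-2*pi}^{2*pi} (-2*u**2 + 3*u - 2) sin(-3*u/2) du = (-4*pi + 4/27 + 16*pi**2/3) - (4/27 + 4*pi + 16*pi**2/3) = -8*pi.
Hence Im(c_{-3}) = (-1/(4*pi))·(-8*pi) = 2.

2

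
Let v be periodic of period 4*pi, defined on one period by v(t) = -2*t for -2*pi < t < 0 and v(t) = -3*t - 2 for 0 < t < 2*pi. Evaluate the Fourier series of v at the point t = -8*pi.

t = -8*pi differs from t = 0 by -2 full period(s), and the series is 4*pi-periodic.
At t = 0 the one-sided limits are v(0^-) = 0 and v(0^+) = -2.
By Dirichlet's theorem the series converges to their average, [(0) + (-2)]/2 = -1.

-1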